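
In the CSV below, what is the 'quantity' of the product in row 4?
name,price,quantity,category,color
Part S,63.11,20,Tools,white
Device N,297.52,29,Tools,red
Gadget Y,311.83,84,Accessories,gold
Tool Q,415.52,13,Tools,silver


Query: Row 4 ('Tool Q'), column 'quantity'
Value: 13

13


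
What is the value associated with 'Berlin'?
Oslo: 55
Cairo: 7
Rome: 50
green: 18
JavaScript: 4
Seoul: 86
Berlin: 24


Looking up key 'Berlin'
Value: 24

24


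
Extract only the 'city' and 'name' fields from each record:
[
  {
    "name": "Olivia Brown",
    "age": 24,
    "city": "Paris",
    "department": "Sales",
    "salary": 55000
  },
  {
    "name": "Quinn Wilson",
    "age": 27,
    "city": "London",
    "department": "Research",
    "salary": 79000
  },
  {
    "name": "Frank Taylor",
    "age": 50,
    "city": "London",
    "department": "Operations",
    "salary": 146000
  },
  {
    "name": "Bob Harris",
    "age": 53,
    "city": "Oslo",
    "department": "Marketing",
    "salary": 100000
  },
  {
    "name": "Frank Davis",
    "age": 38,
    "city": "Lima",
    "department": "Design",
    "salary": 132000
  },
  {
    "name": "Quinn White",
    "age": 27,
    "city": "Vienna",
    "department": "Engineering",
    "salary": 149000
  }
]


Original: 6 records with fields: name, age, city, department, salary
Keep: ['city', 'name']
Drop: ['age', 'department', 'salary']
Result: 6 records, 2 fields each

[
  {
    "city": "Paris",
    "name": "Olivia Brown"
  },
  {
    "city": "London",
    "name": "Quinn Wilson"
  },
  {
    "city": "London",
    "name": "Frank Taylor"
  },
  {
    "city": "Oslo",
    "name": "Bob Harris"
  },
  {
    "city": "Lima",
    "name": "Frank Davis"
  },
  {
    "city": "Vienna",
    "name": "Quinn White"
  }
]


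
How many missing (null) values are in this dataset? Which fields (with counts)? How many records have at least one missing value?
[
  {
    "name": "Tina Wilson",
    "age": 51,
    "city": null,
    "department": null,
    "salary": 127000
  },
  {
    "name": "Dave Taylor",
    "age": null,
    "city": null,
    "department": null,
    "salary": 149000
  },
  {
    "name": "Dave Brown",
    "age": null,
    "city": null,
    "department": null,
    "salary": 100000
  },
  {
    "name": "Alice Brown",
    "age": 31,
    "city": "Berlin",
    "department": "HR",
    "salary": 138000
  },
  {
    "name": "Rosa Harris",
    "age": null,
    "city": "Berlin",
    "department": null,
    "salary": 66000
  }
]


Checking for missing (null) values in 5 records:

  Tina Wilson: city, department
  Dave Taylor: age, city, department
  Dave Brown: age, city, department
  Alice Brown: complete
  Rosa Harris: age, department

Per field:
  name: 0 missing
  age: 3 missing
  city: 3 missing
  department: 4 missing
  salary: 0 missing

Total missing values: 10
Records with any missing: 4

10 missing values (age: 3, city: 3, department: 4); 4 incomplete records


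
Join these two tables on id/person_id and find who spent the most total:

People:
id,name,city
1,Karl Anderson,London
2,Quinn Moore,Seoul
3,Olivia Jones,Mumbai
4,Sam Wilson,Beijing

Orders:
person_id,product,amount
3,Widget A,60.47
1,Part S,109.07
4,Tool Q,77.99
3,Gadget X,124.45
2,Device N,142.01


Join on: people.id = orders.person_id

Joined rows:
  Olivia Jones (Mumbai) bought Widget A for $60.47
  Karl Anderson (London) bought Part S for $109.07
  Sam Wilson (Beijing) bought Tool Q for $77.99
  Olivia Jones (Mumbai) bought Gadget X for $124.45
  Quinn Moore (Seoul) bought Device N for $142.01

Total per person:
  Olivia Jones: $184.92
  Quinn Moore: $142.01
  Karl Anderson: $109.07
  Sam Wilson: $77.99

Top spender: Olivia Jones ($184.92)

Olivia Jones ($184.92)


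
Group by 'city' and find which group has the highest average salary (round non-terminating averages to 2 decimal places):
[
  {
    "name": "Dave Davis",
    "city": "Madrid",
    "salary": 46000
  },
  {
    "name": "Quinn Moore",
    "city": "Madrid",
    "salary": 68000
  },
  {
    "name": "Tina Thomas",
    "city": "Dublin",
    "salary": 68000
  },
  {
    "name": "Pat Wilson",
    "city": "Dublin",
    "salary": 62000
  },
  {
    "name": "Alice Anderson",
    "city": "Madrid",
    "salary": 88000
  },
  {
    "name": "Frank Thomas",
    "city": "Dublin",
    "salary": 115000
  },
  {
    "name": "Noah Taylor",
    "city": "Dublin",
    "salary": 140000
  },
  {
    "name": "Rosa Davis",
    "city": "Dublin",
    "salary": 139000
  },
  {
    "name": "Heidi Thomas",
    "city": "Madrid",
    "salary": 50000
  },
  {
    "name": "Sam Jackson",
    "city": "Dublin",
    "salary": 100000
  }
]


Group by: city

Groups:
  Dublin: 6 people, avg salary = 624000/6 = $104000
  Madrid: 4 people, avg salary = 252000/4 = $63000

Highest average salary: Dublin ($104000)

Dublin ($104000)


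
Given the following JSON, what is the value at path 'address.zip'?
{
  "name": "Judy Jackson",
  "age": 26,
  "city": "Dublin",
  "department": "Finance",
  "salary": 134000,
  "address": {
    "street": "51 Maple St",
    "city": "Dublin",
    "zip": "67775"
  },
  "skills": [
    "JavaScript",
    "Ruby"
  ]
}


Query: address.zip
Path: address -> zip
Value: 67775

67775


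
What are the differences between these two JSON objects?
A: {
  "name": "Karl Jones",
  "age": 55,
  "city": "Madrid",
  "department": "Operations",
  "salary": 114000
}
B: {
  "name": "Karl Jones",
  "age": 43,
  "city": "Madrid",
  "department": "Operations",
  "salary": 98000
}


Comparing each field (in key order):
  name: same
  age: DIFFERENT
  city: same
  department: same
  salary: DIFFERENT
Differences:
  age: 55 -> 43
  salary: 114000 -> 98000

2 field(s) changed

2 changes: age, salary


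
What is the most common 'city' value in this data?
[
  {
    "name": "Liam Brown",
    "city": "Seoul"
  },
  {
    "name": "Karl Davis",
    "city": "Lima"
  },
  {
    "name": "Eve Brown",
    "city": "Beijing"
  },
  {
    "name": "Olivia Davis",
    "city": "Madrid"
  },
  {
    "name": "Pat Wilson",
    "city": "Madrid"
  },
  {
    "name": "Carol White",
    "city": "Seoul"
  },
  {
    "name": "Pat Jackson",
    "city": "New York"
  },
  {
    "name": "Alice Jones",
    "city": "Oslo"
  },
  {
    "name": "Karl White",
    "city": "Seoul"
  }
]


Counting 'city' values across 9 records:

  Seoul: 3 ###
  Madrid: 2 ##
  Lima: 1 #
  Beijing: 1 #
  New York: 1 #
  Oslo: 1 #

Most common: Seoul (3 times)

Seoul (3 times)


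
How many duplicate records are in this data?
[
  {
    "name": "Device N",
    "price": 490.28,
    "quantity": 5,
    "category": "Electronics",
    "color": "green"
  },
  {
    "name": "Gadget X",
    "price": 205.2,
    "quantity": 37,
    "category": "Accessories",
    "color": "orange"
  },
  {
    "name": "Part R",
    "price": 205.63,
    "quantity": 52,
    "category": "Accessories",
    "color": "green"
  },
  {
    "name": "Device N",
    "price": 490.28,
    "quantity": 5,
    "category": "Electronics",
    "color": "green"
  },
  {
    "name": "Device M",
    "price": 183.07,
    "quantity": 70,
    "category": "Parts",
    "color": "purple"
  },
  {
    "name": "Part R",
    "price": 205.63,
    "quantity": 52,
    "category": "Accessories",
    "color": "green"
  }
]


Checking 6 records for duplicates:

  Row 1: Device N ($490.28, qty 5)
  Row 2: Gadget X ($205.2, qty 37)
  Row 3: Part R ($205.63, qty 52)
  Row 4: Device N ($490.28, qty 5) <-- DUPLICATE
  Row 5: Device M ($183.07, qty 70)
  Row 6: Part R ($205.63, qty 52) <-- DUPLICATE

Duplicates found: 2
Unique records: 4

2 duplicates, 4 unique


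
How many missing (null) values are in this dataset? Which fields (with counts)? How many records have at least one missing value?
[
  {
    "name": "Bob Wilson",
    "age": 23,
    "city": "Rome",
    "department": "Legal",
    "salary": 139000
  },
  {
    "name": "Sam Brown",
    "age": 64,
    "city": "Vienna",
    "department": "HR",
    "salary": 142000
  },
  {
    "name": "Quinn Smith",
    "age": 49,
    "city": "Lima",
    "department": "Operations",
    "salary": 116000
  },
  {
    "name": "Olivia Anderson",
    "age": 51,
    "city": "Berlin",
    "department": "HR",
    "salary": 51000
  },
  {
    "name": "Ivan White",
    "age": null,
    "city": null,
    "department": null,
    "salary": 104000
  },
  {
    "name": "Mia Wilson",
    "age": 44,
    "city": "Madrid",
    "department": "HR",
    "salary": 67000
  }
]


Checking for missing (null) values in 6 records:

  Bob Wilson: complete
  Sam Brown: complete
  Quinn Smith: complete
  Olivia Anderson: complete
  Ivan White: age, city, department
  Mia Wilson: complete

Per field:
  name: 0 missing
  age: 1 missing
  city: 1 missing
  department: 1 missing
  salary: 0 missing

Total missing values: 3
Records with any missing: 1

3 missing values (age: 1, city: 1, department: 1); 1 incomplete records


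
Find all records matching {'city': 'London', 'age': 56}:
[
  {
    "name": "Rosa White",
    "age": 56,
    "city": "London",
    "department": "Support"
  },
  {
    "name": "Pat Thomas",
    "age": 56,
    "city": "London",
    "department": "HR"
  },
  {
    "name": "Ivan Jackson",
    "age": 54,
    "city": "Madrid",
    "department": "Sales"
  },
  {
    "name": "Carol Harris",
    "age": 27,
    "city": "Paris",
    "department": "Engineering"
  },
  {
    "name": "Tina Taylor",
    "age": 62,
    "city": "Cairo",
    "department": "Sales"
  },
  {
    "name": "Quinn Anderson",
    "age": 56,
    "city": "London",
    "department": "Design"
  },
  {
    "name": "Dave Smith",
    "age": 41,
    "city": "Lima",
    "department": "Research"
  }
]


Search criteria: {'city': 'London', 'age': 56}

Checking 7 records:
  Rosa White: {city: London, age: 56} <-- MATCH
  Pat Thomas: {city: London, age: 56} <-- MATCH
  Ivan Jackson: {city: Madrid, age: 54}
  Carol Harris: {city: Paris, age: 27}
  Tina Taylor: {city: Cairo, age: 62}
  Quinn Anderson: {city: London, age: 56} <-- MATCH
  Dave Smith: {city: Lima, age: 41}

Matches: ["Rosa White", "Pat Thomas", "Quinn Anderson"]

["Rosa White", "Pat Thomas", "Quinn Anderson"]


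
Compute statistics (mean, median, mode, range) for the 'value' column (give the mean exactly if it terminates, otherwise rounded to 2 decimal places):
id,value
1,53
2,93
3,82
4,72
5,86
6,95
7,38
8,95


Data: [53, 93, 82, 72, 86, 95, 38, 95]
Count: 8
Sum: 614
Mean: 614/8 = 76.75
Sorted: [38, 53, 72, 82, 86, 93, 95, 95]
Median: 84.0
Mode: 95 (2 times)
Range: 95 - 38 = 57
Min: 38, Max: 95

mean=76.75, median=84.0, mode=95, range=57


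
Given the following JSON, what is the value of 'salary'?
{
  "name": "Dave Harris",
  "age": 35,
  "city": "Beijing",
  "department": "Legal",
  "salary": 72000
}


Looking up field 'salary'
Value: 72000

72000


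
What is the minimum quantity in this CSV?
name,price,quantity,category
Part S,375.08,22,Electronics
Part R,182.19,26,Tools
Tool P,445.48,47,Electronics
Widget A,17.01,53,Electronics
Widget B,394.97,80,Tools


Computing minimum quantity:
Values: [22, 26, 47, 53, 80]
Min = 22

22


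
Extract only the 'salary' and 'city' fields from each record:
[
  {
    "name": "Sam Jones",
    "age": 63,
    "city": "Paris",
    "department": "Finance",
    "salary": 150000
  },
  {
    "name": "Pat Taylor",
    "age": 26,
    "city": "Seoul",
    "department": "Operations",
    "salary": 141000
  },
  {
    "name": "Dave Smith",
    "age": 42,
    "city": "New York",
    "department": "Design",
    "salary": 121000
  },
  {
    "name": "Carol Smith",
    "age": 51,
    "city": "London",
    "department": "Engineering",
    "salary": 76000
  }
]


Original: 4 records with fields: name, age, city, department, salary
Keep: ['salary', 'city']
Drop: ['name', 'age', 'department']
Result: 4 records, 2 fields each

[
  {
    "salary": 150000,
    "city": "Paris"
  },
  {
    "salary": 141000,
    "city": "Seoul"
  },
  {
    "salary": 121000,
    "city": "New York"
  },
  {
    "salary": 76000,
    "city": "London"
  }
]


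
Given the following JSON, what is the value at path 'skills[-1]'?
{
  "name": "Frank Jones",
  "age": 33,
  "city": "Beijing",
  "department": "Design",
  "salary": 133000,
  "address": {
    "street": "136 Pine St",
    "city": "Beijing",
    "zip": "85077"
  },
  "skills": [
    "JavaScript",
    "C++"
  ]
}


Query: skills[-1]
Path: skills -> last element
Value: C++

C++


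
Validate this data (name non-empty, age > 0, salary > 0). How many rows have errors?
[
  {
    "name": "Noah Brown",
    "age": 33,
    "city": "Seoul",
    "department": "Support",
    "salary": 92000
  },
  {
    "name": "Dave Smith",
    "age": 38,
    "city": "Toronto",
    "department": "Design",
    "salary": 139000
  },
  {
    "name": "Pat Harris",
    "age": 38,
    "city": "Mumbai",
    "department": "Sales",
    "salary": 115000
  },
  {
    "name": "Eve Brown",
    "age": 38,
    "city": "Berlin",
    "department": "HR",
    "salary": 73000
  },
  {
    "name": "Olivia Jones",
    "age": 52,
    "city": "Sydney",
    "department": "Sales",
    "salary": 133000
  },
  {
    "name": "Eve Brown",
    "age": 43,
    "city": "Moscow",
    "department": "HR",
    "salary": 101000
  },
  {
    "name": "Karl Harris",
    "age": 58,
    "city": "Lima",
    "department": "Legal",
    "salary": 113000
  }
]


Validating 7 records:
Rules: name non-empty, age > 0, salary > 0

  Row 1 (Noah Brown): OK
  Row 2 (Dave Smith): OK
  Row 3 (Pat Harris): OK
  Row 4 (Eve Brown): OK
  Row 5 (Olivia Jones): OK
  Row 6 (Eve Brown): OK
  Row 7 (Karl Harris): OK

Total errors: 0

0 errors


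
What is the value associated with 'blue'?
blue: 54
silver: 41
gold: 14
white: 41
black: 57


Looking up key 'blue'
Value: 54

54


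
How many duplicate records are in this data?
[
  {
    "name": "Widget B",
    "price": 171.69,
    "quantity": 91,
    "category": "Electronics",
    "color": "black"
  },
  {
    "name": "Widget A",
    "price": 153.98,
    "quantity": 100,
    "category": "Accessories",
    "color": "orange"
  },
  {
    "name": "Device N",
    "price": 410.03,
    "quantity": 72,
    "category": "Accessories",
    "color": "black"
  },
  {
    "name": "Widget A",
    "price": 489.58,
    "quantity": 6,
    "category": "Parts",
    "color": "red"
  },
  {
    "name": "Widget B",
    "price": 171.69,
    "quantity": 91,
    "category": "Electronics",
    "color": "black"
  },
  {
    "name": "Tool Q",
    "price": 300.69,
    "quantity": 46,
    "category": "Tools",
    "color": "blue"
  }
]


Checking 6 records for duplicates:

  Row 1: Widget B ($171.69, qty 91)
  Row 2: Widget A ($153.98, qty 100)
  Row 3: Device N ($410.03, qty 72)
  Row 4: Widget A ($489.58, qty 6)
  Row 5: Widget B ($171.69, qty 91) <-- DUPLICATE
  Row 6: Tool Q ($300.69, qty 46)

Duplicates found: 1
Unique records: 5

1 duplicates, 5 unique


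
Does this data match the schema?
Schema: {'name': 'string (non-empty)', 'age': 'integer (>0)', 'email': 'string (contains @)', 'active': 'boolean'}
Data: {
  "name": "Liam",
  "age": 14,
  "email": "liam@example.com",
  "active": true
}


Validating each field against schema:
  name: OK (non-empty string)
  age: OK (positive integer)
  email: OK (string with @)
  active: OK (boolean)

Result: VALID

VALID


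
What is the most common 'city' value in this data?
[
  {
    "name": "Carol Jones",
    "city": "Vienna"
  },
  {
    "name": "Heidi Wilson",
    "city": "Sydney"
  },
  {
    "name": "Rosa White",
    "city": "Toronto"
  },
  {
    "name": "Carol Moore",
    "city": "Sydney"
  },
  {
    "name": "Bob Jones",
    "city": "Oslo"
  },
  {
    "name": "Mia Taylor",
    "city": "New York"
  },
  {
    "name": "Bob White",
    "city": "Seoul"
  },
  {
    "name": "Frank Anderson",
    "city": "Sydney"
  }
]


Counting 'city' values across 8 records:

  Sydney: 3 ###
  Vienna: 1 #
  Toronto: 1 #
  Oslo: 1 #
  New York: 1 #
  Seoul: 1 #

Most common: Sydney (3 times)

Sydney (3 times)


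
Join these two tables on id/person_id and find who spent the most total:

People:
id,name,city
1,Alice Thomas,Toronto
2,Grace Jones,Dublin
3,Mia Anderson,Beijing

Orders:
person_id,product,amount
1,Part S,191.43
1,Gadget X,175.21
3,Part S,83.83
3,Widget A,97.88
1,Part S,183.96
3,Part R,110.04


Join on: people.id = orders.person_id

Joined rows:
  Alice Thomas (Toronto) bought Part S for $191.43
  Alice Thomas (Toronto) bought Gadget X for $175.21
  Mia Anderson (Beijing) bought Part S for $83.83
  Mia Anderson (Beijing) bought Widget A for $97.88
  Alice Thomas (Toronto) bought Part S for $183.96
  Mia Anderson (Beijing) bought Part R for $110.04

Total per person:
  Alice Thomas: $550.60
  Mia Anderson: $291.75

Top spender: Alice Thomas ($550.60)

Alice Thomas ($550.60)


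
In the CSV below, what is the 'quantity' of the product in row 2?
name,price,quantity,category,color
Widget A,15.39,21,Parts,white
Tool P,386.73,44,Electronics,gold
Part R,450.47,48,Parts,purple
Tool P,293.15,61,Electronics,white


Query: Row 2 ('Tool P'), column 'quantity'
Value: 44

44


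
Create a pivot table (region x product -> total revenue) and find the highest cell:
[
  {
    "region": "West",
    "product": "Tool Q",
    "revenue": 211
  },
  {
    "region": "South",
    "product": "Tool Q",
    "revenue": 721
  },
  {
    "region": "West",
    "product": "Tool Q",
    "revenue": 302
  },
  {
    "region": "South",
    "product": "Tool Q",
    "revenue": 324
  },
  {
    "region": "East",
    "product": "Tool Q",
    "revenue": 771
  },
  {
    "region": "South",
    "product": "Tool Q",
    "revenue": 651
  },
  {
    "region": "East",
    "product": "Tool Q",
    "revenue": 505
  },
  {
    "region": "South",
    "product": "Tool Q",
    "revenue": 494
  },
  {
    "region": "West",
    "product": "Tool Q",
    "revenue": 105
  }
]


Pivot: region (rows) x product (columns) -> total revenue

     Tool Q      
East          1276  
South         2190  
West           618  

Highest: South / Tool Q = $2190

South / Tool Q = $2190


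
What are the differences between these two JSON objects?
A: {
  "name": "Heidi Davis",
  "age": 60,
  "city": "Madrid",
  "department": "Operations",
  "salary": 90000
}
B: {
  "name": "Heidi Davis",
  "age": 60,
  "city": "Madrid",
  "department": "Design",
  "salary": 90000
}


Comparing each field (in key order):
  name: same
  age: same
  city: same
  department: DIFFERENT
  salary: same
Differences:
  department: Operations -> Design

1 field(s) changed

1 change: department


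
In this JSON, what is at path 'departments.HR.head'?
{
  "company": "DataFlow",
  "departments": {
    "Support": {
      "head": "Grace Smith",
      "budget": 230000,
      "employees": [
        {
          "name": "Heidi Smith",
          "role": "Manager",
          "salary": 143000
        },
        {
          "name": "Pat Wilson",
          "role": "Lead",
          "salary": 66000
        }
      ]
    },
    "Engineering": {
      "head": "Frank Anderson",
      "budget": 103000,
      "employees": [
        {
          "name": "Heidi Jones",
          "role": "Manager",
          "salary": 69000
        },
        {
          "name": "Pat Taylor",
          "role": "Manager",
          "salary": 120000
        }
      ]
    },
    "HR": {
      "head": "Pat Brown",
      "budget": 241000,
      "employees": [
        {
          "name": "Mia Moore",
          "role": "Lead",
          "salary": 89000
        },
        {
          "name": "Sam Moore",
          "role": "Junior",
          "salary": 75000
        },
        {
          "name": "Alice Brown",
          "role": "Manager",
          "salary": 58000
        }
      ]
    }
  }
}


Path: departments.HR.head

Navigate:
  -> departments
  -> HR
  -> head = 'Pat Brown'

Pat Brown


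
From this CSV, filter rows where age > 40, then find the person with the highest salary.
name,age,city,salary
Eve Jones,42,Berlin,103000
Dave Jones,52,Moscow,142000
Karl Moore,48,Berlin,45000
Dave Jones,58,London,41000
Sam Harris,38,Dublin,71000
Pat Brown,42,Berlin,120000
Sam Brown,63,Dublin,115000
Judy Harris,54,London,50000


Filter: age > 40
Sort by: salary (descending)

Filtered records (7):
  Dave Jones, age 52, salary $142000
  Pat Brown, age 42, salary $120000
  Sam Brown, age 63, salary $115000
  Eve Jones, age 42, salary $103000
  Judy Harris, age 54, salary $50000
  Karl Moore, age 48, salary $45000
  Dave Jones, age 58, salary $41000

Highest salary: Dave Jones ($142000)

Dave Jones


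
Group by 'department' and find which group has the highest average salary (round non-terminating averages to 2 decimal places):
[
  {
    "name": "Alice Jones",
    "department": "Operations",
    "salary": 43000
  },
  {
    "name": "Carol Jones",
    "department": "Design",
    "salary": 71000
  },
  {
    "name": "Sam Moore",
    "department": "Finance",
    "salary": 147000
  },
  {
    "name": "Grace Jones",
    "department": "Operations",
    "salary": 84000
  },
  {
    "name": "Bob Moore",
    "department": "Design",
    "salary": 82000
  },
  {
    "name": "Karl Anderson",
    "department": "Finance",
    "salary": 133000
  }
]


Group by: department

Groups:
  Design: 2 people, avg salary = 153000/2 = $76500
  Finance: 2 people, avg salary = 280000/2 = $140000
  Operations: 2 people, avg salary = 127000/2 = $63500

Highest average salary: Finance ($140000)

Finance ($140000)


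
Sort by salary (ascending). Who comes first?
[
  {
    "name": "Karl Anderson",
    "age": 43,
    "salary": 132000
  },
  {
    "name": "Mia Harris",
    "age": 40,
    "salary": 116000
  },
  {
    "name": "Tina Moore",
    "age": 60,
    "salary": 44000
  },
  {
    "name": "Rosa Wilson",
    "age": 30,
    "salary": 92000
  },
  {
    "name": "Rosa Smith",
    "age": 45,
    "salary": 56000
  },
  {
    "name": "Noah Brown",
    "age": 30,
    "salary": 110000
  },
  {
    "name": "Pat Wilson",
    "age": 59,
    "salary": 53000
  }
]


Sort by: salary (ascending)

Sorted order:
  1. Tina Moore (salary = 44000)
  2. Pat Wilson (salary = 53000)
  3. Rosa Smith (salary = 56000)
  4. Rosa Wilson (salary = 92000)
  5. Noah Brown (salary = 110000)
  6. Mia Harris (salary = 116000)
  7. Karl Anderson (salary = 132000)

First: Tina Moore

Tina Moore


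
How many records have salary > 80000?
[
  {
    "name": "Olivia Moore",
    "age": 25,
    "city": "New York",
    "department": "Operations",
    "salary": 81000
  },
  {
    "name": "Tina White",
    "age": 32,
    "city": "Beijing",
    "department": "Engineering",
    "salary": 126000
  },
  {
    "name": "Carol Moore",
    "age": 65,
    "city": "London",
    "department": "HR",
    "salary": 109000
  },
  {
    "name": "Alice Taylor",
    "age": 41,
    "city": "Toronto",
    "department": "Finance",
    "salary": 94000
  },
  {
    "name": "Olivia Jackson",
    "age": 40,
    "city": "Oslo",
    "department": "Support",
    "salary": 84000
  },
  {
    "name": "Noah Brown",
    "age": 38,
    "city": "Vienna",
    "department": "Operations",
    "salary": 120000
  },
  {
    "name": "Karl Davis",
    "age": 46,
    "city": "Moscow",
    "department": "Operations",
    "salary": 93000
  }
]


Data: 7 records
Condition: salary > 80000

Checking each record:
  Olivia Moore: 81000 MATCH
  Tina White: 126000 MATCH
  Carol Moore: 109000 MATCH
  Alice Taylor: 94000 MATCH
  Olivia Jackson: 84000 MATCH
  Noah Brown: 120000 MATCH
  Karl Davis: 93000 MATCH

Count: 7

7


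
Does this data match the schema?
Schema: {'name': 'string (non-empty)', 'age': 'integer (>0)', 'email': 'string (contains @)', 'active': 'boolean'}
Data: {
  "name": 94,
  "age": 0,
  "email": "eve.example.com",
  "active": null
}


Validating each field against schema:
  name: FAIL (94 is not a string)
  age: FAIL (0 is not > 0)
  email: FAIL ("eve.example.com" does not contain @)
  active: FAIL (null is not a boolean)

Result: INVALID (4 errors: name, age, email, active)

INVALID (4 errors: name, age, email, active)


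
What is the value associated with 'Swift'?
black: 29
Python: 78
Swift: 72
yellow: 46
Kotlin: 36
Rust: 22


Looking up key 'Swift'
Value: 72

72


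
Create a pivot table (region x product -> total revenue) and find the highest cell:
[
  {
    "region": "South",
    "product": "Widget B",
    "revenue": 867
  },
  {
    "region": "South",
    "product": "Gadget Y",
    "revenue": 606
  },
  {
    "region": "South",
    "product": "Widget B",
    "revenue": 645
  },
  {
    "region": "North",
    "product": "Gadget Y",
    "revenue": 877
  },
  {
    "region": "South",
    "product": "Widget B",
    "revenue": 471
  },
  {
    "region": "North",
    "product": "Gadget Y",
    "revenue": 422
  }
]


Pivot: region (rows) x product (columns) -> total revenue

     Gadget Y      Widget B    
North         1299             0  
South          606          1983  

Highest: South / Widget B = $1983

South / Widget B = $1983


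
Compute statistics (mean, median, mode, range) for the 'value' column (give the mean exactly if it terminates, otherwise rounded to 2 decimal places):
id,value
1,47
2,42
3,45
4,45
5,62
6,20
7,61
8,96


Data: [47, 42, 45, 45, 62, 20, 61, 96]
Count: 8
Sum: 418
Mean: 418/8 = 52.25
Sorted: [20, 42, 45, 45, 47, 61, 62, 96]
Median: 46.0
Mode: 45 (2 times)
Range: 96 - 20 = 76
Min: 20, Max: 96

mean=52.25, median=46.0, mode=45, range=76


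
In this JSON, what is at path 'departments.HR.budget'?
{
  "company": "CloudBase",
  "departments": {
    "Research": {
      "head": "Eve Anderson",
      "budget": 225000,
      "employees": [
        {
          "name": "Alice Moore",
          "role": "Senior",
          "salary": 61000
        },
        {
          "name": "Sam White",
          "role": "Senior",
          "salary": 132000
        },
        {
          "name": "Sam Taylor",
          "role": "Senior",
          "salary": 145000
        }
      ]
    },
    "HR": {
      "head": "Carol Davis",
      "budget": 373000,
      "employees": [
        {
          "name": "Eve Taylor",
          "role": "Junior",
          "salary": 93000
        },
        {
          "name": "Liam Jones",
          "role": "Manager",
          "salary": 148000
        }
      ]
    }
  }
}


Path: departments.HR.budget

Navigate:
  -> departments
  -> HR
  -> budget = 373000

373000


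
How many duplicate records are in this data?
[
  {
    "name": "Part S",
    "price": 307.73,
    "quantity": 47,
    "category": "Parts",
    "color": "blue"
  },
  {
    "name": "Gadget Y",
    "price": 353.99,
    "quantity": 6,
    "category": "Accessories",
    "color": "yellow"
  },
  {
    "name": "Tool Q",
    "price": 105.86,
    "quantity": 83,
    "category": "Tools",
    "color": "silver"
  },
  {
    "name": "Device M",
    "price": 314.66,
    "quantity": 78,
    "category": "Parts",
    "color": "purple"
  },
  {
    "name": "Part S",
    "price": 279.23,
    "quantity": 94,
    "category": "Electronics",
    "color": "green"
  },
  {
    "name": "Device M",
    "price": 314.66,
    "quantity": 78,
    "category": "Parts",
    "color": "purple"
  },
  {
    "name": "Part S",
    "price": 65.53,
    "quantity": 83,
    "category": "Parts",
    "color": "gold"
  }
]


Checking 7 records for duplicates:

  Row 1: Part S ($307.73, qty 47)
  Row 2: Gadget Y ($353.99, qty 6)
  Row 3: Tool Q ($105.86, qty 83)
  Row 4: Device M ($314.66, qty 78)
  Row 5: Part S ($279.23, qty 94)
  Row 6: Device M ($314.66, qty 78) <-- DUPLICATE
  Row 7: Part S ($65.53, qty 83)

Duplicates found: 1
Unique records: 6

1 duplicates, 6 unique


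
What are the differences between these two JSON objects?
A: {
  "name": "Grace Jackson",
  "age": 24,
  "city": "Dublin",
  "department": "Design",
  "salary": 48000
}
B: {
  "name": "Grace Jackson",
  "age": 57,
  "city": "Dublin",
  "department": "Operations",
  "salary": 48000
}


Comparing each field (in key order):
  name: same
  age: DIFFERENT
  city: same
  department: DIFFERENT
  salary: same
Differences:
  age: 24 -> 57
  department: Design -> Operations

2 field(s) changed

2 changes: age, department


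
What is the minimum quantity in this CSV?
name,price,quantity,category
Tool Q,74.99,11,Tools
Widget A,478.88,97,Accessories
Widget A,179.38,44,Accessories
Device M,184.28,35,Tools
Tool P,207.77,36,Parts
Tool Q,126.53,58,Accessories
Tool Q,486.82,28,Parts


Computing minimum quantity:
Values: [11, 97, 44, 35, 36, 58, 28]
Min = 11

11


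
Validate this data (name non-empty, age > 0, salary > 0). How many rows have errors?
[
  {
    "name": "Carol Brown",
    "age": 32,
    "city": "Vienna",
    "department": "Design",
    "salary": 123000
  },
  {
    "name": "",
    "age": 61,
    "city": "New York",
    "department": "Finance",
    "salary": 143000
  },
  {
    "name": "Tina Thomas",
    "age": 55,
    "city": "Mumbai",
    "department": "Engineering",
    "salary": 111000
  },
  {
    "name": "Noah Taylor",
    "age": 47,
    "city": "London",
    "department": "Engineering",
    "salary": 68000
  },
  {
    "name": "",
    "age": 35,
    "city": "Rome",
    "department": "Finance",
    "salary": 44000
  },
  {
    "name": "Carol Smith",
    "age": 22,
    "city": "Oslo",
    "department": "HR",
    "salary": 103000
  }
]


Validating 6 records:
Rules: name non-empty, age > 0, salary > 0

  Row 1 (Carol Brown): OK
  Row 2 (???): empty name
  Row 3 (Tina Thomas): OK
  Row 4 (Noah Taylor): OK
  Row 5 (???): empty name
  Row 6 (Carol Smith): OK

Total errors: 2

2 errors


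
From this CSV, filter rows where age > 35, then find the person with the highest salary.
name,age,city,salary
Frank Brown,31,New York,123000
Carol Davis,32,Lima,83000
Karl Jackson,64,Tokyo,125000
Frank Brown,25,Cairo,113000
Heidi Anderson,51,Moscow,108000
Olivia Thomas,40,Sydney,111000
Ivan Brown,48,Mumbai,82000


Filter: age > 35
Sort by: salary (descending)

Filtered records (4):
  Karl Jackson, age 64, salary $125000
  Olivia Thomas, age 40, salary $111000
  Heidi Anderson, age 51, salary $108000
  Ivan Brown, age 48, salary $82000

Highest salary: Karl Jackson ($125000)

Karl Jackson


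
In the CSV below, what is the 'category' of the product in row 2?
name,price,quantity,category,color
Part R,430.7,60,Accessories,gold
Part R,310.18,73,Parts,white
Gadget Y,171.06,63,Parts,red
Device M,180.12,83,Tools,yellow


Query: Row 2 ('Part R'), column 'category'
Value: Parts

Parts


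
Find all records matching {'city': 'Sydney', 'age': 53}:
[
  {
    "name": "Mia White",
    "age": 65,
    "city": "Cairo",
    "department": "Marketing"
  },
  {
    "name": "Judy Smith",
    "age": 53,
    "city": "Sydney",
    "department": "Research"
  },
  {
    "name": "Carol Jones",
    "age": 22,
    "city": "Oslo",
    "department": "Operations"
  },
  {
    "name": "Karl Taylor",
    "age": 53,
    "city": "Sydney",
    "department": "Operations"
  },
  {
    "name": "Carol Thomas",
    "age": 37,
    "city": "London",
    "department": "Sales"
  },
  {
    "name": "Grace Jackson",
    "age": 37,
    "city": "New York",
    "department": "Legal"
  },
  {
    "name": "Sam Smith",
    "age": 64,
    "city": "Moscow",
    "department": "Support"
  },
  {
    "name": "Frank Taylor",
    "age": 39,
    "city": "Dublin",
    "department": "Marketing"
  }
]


Search criteria: {'city': 'Sydney', 'age': 53}

Checking 8 records:
  Mia White: {city: Cairo, age: 65}
  Judy Smith: {city: Sydney, age: 53} <-- MATCH
  Carol Jones: {city: Oslo, age: 22}
  Karl Taylor: {city: Sydney, age: 53} <-- MATCH
  Carol Thomas: {city: London, age: 37}
  Grace Jackson: {city: New York, age: 37}
  Sam Smith: {city: Moscow, age: 64}
  Frank Taylor: {city: Dublin, age: 39}

Matches: ["Judy Smith", "Karl Taylor"]

["Judy Smith", "Karl Taylor"]


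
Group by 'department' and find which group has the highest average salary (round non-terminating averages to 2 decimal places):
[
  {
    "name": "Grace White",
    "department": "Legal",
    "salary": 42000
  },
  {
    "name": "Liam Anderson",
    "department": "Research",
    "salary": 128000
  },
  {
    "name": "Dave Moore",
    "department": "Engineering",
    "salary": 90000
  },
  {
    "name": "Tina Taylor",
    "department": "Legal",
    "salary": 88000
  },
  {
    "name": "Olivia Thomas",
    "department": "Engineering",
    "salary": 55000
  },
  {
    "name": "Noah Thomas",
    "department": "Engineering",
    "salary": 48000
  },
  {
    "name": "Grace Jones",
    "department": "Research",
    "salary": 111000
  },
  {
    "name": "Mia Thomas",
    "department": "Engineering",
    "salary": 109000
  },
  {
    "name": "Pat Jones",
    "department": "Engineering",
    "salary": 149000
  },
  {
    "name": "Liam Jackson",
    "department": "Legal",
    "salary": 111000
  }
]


Group by: department

Groups:
  Engineering: 5 people, avg salary = 451000/5 = $90200
  Legal: 3 people, avg salary = 241000/3 ≈ $80333.33
  Research: 2 people, avg salary = 239000/2 = $119500

Highest average salary: Research ($119500)

Research ($119500)


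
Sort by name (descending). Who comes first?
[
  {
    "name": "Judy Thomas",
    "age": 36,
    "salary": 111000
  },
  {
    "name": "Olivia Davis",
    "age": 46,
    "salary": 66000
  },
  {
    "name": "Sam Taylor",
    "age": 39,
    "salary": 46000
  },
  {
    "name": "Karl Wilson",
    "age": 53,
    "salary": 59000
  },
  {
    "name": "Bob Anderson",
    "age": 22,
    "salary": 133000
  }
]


Sort by: name (descending)

Sorted order:
  1. Sam Taylor (name = Sam Taylor)
  2. Olivia Davis (name = Olivia Davis)
  3. Karl Wilson (name = Karl Wilson)
  4. Judy Thomas (name = Judy Thomas)
  5. Bob Anderson (name = Bob Anderson)

First: Sam Taylor

Sam Taylor


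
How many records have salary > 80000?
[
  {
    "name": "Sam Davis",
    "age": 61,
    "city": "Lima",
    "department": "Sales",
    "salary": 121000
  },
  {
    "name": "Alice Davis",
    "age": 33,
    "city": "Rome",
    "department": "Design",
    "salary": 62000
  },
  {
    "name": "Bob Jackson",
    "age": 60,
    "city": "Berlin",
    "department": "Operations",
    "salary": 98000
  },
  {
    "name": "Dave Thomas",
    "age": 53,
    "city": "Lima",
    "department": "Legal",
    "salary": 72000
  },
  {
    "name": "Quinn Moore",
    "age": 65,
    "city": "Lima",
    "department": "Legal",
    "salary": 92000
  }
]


Data: 5 records
Condition: salary > 80000

Checking each record:
  Sam Davis: 121000 MATCH
  Alice Davis: 62000
  Bob Jackson: 98000 MATCH
  Dave Thomas: 72000
  Quinn Moore: 92000 MATCH

Count: 3

3


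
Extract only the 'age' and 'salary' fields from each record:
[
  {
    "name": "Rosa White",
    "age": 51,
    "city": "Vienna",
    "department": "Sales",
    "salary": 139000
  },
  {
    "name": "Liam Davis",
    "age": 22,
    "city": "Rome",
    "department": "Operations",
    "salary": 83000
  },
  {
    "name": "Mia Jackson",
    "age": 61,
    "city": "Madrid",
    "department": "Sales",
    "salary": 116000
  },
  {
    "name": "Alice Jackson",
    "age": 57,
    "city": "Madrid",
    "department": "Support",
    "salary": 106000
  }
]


Original: 4 records with fields: name, age, city, department, salary
Keep: ['age', 'salary']
Drop: ['name', 'city', 'department']
Result: 4 records, 2 fields each

[
  {
    "age": 51,
    "salary": 139000
  },
  {
    "age": 22,
    "salary": 83000
  },
  {
    "age": 61,
    "salary": 116000
  },
  {
    "age": 57,
    "salary": 106000
  }
]


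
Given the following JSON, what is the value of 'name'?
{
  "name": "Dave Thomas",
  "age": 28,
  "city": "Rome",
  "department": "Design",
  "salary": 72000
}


Looking up field 'name'
Value: Dave Thomas

Dave Thomas


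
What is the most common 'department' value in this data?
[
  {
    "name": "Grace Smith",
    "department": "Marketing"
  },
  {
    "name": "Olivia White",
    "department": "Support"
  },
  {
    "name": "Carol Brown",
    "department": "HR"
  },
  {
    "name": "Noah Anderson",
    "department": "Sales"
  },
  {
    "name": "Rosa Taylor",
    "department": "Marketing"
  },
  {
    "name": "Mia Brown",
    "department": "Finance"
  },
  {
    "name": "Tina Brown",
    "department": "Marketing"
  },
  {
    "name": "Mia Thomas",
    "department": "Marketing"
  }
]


Counting 'department' values across 8 records:

  Marketing: 4 ####
  Support: 1 #
  HR: 1 #
  Sales: 1 #
  Finance: 1 #

Most common: Marketing (4 times)

Marketing (4 times)


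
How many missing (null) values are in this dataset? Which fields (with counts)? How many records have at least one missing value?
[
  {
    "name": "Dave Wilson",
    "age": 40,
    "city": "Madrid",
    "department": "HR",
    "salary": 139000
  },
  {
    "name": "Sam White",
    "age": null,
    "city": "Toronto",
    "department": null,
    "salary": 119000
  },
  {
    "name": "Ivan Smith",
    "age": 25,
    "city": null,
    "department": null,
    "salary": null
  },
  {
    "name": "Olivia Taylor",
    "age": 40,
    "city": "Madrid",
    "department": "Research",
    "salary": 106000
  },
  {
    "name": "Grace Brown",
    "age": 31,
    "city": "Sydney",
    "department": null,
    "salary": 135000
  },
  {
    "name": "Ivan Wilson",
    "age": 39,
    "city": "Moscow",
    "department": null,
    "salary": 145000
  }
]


Checking for missing (null) values in 6 records:

  Dave Wilson: complete
  Sam White: age, department
  Ivan Smith: city, department, salary
  Olivia Taylor: complete
  Grace Brown: department
  Ivan Wilson: department

Per field:
  name: 0 missing
  age: 1 missing
  city: 1 missing
  department: 4 missing
  salary: 1 missing

Total missing values: 7
Records with any missing: 4

7 missing values (age: 1, city: 1, department: 4, salary: 1); 4 incomplete records


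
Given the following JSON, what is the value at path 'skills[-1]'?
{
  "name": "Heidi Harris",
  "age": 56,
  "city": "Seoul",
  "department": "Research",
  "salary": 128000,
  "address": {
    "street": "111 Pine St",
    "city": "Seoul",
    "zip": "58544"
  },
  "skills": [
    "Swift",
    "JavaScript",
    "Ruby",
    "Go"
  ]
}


Query: skills[-1]
Path: skills -> last element
Value: Go

Go


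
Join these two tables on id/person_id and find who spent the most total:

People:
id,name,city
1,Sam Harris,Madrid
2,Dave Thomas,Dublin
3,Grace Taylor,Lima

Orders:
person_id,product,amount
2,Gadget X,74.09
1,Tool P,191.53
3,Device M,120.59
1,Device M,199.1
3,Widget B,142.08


Join on: people.id = orders.person_id

Joined rows:
  Dave Thomas (Dublin) bought Gadget X for $74.09
  Sam Harris (Madrid) bought Tool P for $191.53
  Grace Taylor (Lima) bought Device M for $120.59
  Sam Harris (Madrid) bought Device M for $199.1
  Grace Taylor (Lima) bought Widget B for $142.08

Total per person:
  Sam Harris: $390.63
  Grace Taylor: $262.67
  Dave Thomas: $74.09

Top spender: Sam Harris ($390.63)

Sam Harris ($390.63)


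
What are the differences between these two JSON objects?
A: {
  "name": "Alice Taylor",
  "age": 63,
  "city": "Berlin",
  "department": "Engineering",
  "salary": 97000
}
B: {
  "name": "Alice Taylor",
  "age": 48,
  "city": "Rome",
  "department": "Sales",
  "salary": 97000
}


Comparing each field (in key order):
  name: same
  age: DIFFERENT
  city: DIFFERENT
  department: DIFFERENT
  salary: same
Differences:
  age: 63 -> 48
  city: Berlin -> Rome
  department: Engineering -> Sales

3 field(s) changed

3 changes: age, city, department


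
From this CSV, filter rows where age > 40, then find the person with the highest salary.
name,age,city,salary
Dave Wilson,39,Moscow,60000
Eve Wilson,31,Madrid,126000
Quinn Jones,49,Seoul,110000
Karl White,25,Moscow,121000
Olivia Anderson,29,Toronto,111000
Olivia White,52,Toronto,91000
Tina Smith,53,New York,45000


Filter: age > 40
Sort by: salary (descending)

Filtered records (3):
  Quinn Jones, age 49, salary $110000
  Olivia White, age 52, salary $91000
  Tina Smith, age 53, salary $45000

Highest salary: Quinn Jones ($110000)

Quinn Jones


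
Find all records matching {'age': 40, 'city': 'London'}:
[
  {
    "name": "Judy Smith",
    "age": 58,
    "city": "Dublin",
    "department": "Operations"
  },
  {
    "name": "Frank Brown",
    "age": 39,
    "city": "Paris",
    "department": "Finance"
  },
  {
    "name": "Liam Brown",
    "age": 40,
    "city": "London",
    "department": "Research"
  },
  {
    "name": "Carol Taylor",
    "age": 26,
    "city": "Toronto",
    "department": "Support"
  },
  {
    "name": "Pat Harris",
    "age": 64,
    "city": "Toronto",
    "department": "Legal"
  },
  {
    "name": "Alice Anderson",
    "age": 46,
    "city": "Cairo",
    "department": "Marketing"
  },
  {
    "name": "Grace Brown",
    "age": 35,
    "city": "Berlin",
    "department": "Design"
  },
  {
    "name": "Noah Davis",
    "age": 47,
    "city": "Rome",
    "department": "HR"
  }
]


Search criteria: {'age': 40, 'city': 'London'}

Checking 8 records:
  Judy Smith: {age: 58, city: Dublin}
  Frank Brown: {age: 39, city: Paris}
  Liam Brown: {age: 40, city: London} <-- MATCH
  Carol Taylor: {age: 26, city: Toronto}
  Pat Harris: {age: 64, city: Toronto}
  Alice Anderson: {age: 46, city: Cairo}
  Grace Brown: {age: 35, city: Berlin}
  Noah Davis: {age: 47, city: Rome}

Matches: ["Liam Brown"]

["Liam Brown"]
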